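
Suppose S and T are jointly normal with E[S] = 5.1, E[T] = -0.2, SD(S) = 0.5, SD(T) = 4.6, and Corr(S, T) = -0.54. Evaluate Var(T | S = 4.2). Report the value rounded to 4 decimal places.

For a bivariate normal, Var(T | S=x) = σ_T²(1 − ρ²).
Var(T | S=4.2) = (4.6)²·(1 − (-0.54)²) = 21.16·0.7084 = 14.9897.

14.9897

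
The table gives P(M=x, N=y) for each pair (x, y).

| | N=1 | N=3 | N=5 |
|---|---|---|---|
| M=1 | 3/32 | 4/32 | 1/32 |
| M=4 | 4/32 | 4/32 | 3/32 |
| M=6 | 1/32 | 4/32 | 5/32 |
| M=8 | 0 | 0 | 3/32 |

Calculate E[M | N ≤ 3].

P(N ≤ 3) = 5/8.
Σ M·P over the event = 1·(3/32) + 1·(4/32) + 4·(4/32) + 4·(4/32) + 6·(1/32) + 6·(4/32) = 69/32.
E[M | N ≤ 3] = (69/32) / (5/8) = 69/20.

69/20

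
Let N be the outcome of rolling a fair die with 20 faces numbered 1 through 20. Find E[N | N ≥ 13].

33/2

Given N ≥ 13, N is equally likely to be any of {13, 14, 15, 16, 17, 18, 19, 20}.
E[N | N ≥ 13] = (13 + 14 + 15 + 16 + 17 + 18 + 19 + 20) / 8 = 33/2.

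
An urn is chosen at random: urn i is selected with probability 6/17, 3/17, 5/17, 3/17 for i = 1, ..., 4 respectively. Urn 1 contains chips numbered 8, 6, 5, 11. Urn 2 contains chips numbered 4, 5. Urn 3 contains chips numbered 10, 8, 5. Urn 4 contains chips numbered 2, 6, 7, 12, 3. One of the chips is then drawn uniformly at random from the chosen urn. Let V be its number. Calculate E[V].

689/102

E[V | urn 1] = (8+6+5+11)/4 = 15/2.
E[V | urn 2] = (4+5)/2 = 9/2.
E[V | urn 3] = (10+8+5)/3 = 23/3.
E[V | urn 4] = (2+6+7+12+3)/5 = 6.
By the law of total expectation,
E[V] = (6/17)·(15/2) + (3/17)·(9/2) + (5/17)·(23/3) + (3/17)·(6) = 689/102.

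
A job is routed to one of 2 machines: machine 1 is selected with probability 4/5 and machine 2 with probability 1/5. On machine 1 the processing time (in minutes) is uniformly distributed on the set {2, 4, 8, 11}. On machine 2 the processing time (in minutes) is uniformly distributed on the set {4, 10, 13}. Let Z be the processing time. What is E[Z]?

E[Z | machine 1] = (2+4+8+11)/4 = 25/4.
E[Z | machine 2] = (4+10+13)/3 = 9.
By the law of total expectation,
E[Z] = (4/5)·(25/4) + (1/5)·(9) = 34/5.

34/5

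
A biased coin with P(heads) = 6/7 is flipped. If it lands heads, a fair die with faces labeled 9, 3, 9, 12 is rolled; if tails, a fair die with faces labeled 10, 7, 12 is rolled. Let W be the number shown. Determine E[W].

355/42

E[W | heads] = (9+3+9+12)/4 = 33/4.
E[W | tails] = (10+7+12)/3 = 29/3.
E[W] = (6/7)·(33/4) + (1/7)·(29/3) = 355/42.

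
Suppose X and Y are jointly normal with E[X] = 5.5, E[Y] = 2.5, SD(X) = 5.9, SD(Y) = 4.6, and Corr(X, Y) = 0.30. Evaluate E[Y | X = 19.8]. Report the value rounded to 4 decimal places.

5.8447

E[Y | X=x] = μ_Y + ρ(σ_Y/σ_X)(x − μ_X) for jointly normal variables.
E[Y | X=19.8] = 2.5 + (0.30)·(4.6/5.9)·(19.8 − (5.5)) = 2.5 + (0.233898)·(14.3) = 5.8447.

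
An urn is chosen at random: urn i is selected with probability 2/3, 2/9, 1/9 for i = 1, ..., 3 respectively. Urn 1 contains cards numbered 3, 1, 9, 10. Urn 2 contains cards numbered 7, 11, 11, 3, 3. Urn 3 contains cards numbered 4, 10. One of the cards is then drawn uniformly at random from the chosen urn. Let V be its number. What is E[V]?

37/6

E[V | urn 1] = (3+1+9+10)/4 = 23/4.
E[V | urn 2] = (7+11+11+3+3)/5 = 7.
E[V | urn 3] = (4+10)/2 = 7.
E[V] = (2/3)·(23/4) + (2/9)·(7) + (1/9)·(7) = 37/6.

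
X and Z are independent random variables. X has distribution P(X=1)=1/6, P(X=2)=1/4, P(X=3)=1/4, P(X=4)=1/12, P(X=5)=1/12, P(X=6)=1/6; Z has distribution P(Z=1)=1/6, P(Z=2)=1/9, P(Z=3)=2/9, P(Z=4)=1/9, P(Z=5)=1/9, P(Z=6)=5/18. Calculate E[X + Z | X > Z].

P(X > Z) = 35/108.
Summing (X+Z)·P(x,y) over outcomes with X > Z gives 115/54.
E[X + Z | X > Z] = (115/54) / (35/108) = 46/7.

46/7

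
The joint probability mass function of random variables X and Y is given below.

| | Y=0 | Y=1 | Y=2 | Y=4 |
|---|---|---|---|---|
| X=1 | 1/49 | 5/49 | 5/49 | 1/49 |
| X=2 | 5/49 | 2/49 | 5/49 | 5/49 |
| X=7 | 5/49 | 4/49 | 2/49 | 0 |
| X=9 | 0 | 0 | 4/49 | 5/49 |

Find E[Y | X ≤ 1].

19/12

P(X ≤ 1) = 12/49.
Σ Y·P over the event = 0·(1/49) + 1·(5/49) + 2·(5/49) + 4·(1/49) = 19/49.
E[Y | X ≤ 1] = (19/49) / (12/49) = 19/12.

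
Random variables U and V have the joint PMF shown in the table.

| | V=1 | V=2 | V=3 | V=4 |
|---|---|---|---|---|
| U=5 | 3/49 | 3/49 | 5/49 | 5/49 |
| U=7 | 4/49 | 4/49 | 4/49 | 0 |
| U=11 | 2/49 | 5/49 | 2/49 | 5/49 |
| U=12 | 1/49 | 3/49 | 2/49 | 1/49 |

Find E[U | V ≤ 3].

P(V ≤ 3) = 38/49.
Summing U·P(U=x,V=y) over the conditioning event gives 310/49.
E[U | V ≤ 3] = (310/49) / (38/49) = 155/19.

155/19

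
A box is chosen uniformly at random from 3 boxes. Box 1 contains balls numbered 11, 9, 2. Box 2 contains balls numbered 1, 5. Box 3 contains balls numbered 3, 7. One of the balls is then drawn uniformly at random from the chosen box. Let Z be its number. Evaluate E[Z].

E[Z | box 1] = (11+9+2)/3 = 22/3.
E[Z | box 2] = (1+5)/2 = 3.
E[Z | box 3] = (3+7)/2 = 5.
E[Z] = (1/3)·(22/3) + (1/3)·(3) + (1/3)·(5) = 46/9.

46/9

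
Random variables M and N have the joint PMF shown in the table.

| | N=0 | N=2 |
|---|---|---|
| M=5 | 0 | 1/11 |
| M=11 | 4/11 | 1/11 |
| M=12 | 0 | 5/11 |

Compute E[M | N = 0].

11

P(N = 0) = 4/11.
Σ M·P over the event = 11·(4/11) = 4.
E[M | N = 0] = (4) / (4/11) = 11.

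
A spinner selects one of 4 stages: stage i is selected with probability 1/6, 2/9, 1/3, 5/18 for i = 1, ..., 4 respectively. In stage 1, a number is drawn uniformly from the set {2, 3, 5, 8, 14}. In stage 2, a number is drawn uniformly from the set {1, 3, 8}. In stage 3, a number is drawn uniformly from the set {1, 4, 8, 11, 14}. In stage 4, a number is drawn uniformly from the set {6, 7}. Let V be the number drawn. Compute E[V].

E[V | stage 1] = (2+3+5+8+14)/5 = 32/5.
E[V | stage 2] = (1+3+8)/3 = 4.
E[V | stage 3] = (1+4+8+11+14)/5 = 38/5.
E[V | stage 4] = (6+7)/2 = 13/2.
E[V] = (1/6)·(32/5) + (2/9)·(4) + (1/3)·(38/5) + (5/18)·(13/2) = 1133/180.

1133/180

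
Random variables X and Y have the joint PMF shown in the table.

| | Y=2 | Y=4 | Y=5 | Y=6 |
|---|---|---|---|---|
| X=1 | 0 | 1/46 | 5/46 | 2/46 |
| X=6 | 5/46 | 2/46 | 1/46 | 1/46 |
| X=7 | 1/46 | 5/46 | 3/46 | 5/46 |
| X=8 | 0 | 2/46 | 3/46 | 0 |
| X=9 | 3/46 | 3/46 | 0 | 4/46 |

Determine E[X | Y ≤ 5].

211/34

P(Y ≤ 5) = 17/23.
Summing X·P(X=x,Y=y) over the conditioning event gives 211/46.
E[X | Y ≤ 5] = (211/46) / (17/23) = 211/34.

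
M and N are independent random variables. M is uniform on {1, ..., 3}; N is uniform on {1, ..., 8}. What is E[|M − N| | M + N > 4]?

31/9

P(M + N > 4) = 3/4.
Summing |M−N|·P(x,y) over outcomes with M + N > 4 gives 31/12.
E[|M − N| | M + N > 4] = (31/12) / (3/4) = 31/9.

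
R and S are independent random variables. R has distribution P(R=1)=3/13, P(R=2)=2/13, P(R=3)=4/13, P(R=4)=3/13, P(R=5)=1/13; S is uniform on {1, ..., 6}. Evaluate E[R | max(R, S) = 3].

P(max(R, S) = 3) = 17/78.
Summing R·P(x,y) over outcomes with max(R, S) = 3 gives 43/78.
E[R | max(R, S) = 3] = (43/78) / (17/78) = 43/17.

43/17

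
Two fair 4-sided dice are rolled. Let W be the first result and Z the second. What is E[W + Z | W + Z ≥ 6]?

P(W + Z ≥ 6) = 3/8.
Summing (W+Z)·P(x,y) over outcomes with W + Z ≥ 6 gives 5/2.
E[W + Z | W + Z ≥ 6] = (5/2) / (3/8) = 20/3.

20/3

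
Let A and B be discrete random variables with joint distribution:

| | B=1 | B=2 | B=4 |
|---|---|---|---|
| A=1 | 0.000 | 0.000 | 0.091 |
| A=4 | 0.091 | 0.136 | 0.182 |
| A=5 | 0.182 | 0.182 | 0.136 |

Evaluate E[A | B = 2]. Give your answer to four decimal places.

4.5723

P(B = 2) = 0.318.
Σ A·P over the event = 4·(0.136) + 5·(0.182) = 1.454.
E[A | B = 2] = (1.454) / (0.318) = 4.5723.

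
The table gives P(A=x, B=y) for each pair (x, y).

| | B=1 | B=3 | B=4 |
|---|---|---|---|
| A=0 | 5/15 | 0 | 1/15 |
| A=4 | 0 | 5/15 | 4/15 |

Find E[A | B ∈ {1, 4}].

8/5

P(B ∈ {1, 4}) = 2/3.
Σ A·P over the event = 0·(5/15) + 0·(1/15) + 4·(4/15) = 16/15.
E[A | B ∈ {1, 4}] = (16/15) / (2/3) = 8/5.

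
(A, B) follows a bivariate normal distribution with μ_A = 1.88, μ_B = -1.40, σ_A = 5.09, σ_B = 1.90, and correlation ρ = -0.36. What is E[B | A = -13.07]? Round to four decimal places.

0.6090

The regression of B on A has slope ρ·σ_B/σ_A and passes through (μ_A, μ_B).
E[B | A=-13.07] = -1.40 + (-0.36)·(1.90/5.09)·(-13.07 − (1.88)) = -1.40 + (-0.13438)·(-14.95) = 0.6090.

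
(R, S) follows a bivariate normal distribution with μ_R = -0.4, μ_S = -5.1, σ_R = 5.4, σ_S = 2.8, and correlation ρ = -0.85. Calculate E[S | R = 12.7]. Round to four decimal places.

E[S | R=x] = μ_S + ρ(σ_S/σ_R)(x − μ_R) for jointly normal variables.
E[S | R=12.7] = -5.1 + (-0.85)·(2.8/5.4)·(12.7 − (-0.4)) = -5.1 + (-0.44074)·(13.1) = -10.8737.

-10.8737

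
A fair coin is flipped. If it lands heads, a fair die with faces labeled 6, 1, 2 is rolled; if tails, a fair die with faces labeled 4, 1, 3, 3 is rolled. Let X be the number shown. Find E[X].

E[X | heads] = (6+1+2)/3 = 3.
E[X | tails] = (4+1+3+3)/4 = 11/4.
E[X] = (1/2)·(3) + (1/2)·(11/4) = 23/8.

23/8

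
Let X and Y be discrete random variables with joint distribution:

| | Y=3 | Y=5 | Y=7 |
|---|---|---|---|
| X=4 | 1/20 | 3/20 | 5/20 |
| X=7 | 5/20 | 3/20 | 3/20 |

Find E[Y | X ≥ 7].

P(X ≥ 7) = 11/20.
Σ Y·P over the event = 3·(5/20) + 5·(3/20) + 7·(3/20) = 51/20.
E[Y | X ≥ 7] = (51/20) / (11/20) = 51/11.

51/11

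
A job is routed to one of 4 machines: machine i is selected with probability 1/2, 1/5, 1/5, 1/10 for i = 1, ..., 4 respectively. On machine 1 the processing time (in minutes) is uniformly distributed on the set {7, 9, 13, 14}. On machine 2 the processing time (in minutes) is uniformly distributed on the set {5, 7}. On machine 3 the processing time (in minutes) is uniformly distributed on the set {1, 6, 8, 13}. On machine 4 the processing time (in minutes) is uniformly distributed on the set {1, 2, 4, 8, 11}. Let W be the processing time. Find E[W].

E[W | machine 1] = (7+9+13+14)/4 = 43/4.
E[W | machine 2] = (5+7)/2 = 6.
E[W | machine 3] = (1+6+8+13)/4 = 7.
E[W | machine 4] = (1+2+4+8+11)/5 = 26/5.
By the law of total expectation,
E[W] = (1/2)·(43/4) + (1/5)·(6) + (1/5)·(7) + (1/10)·(26/5) = 1699/200.

1699/200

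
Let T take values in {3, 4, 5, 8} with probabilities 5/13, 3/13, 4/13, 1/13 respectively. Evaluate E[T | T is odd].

P(T is odd) = 9/13.
Σ over the event: 3·5/13 + 5·4/13 = 35/13.
E[T | T is odd] = (35/13) / (9/13) = 35/9.

35/9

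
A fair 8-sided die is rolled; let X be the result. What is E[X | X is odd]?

Given X is odd, X is equally likely to be any of {1, 3, 5, 7}.
E[X | X is odd] = (1 + 3 + 5 + 7) / 4 = 4.

4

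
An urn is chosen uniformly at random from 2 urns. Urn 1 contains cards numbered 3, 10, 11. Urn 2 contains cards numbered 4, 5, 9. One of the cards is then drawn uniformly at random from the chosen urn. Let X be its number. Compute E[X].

7

E[X | urn 1] = (3+10+11)/3 = 8.
E[X | urn 2] = (4+5+9)/3 = 6.
E[X] = (1/2)·(8) + (1/2)·(6) = 7.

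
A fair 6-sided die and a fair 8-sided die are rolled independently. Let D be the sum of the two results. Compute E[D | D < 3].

2

P(D < 3) = 1/48.
Σ over the event: 2·1/48 = 1/24.
E[D | D < 3] = (1/24) / (1/48) = 2.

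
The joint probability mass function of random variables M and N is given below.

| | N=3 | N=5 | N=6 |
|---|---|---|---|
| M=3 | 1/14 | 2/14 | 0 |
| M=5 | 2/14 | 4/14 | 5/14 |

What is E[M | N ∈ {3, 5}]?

13/3

P(N ∈ {3, 5}) = 9/14.
Σ M·P over the event = 3·(1/14) + 3·(2/14) + 5·(2/14) + 5·(4/14) = 39/14.
E[M | N ∈ {3, 5}] = (39/14) / (9/14) = 13/3.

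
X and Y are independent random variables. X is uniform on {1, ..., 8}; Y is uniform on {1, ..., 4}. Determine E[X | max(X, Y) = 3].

Outcomes with max(X, Y) = 3: (1,3), (2,3), (3,1), (3,2), (3,3), each with probability 1/32.
E[X | max(X, Y) = 3] = (1 + 2 + 3 + 3 + 3) / 5 = 12/5.

12/5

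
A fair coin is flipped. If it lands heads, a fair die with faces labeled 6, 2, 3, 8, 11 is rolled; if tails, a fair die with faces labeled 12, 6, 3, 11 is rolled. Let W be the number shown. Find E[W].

7

E[W | heads] = (6+2+3+8+11)/5 = 6.
E[W | tails] = (12+6+3+11)/4 = 8.
E[W] = (1/2)·(6) + (1/2)·(8) = 7.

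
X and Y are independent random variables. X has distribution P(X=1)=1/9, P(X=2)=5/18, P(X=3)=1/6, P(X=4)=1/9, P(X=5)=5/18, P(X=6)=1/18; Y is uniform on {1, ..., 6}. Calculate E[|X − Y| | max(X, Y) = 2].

P(max(X, Y) = 2) = 1/9.
Summing |X−Y|·P(x,y) over outcomes with max(X, Y) = 2 gives 7/108.
E[|X − Y| | max(X, Y) = 2] = (7/108) / (1/9) = 7/12.

7/12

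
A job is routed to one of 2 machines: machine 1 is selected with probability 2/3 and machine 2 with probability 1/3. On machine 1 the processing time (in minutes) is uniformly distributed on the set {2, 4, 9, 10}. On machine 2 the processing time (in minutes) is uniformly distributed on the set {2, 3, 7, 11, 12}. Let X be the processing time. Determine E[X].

13/2

E[X | machine 1] = (2+4+9+10)/4 = 25/4.
E[X | machine 2] = (2+3+7+11+12)/5 = 7.
By the law of total expectation,
E[X] = (2/3)·(25/4) + (1/3)·(7) = 13/2.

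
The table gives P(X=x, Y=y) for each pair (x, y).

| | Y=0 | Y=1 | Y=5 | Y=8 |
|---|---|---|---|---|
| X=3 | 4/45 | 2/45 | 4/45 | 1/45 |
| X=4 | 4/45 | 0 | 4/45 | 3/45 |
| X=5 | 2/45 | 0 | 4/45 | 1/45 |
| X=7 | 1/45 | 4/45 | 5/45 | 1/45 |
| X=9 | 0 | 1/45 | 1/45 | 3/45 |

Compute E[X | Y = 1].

P(Y = 1) = 7/45.
Σ X·P over the event = 3·(2/45) + 7·(4/45) + 9·(1/45) = 43/45.
E[X | Y = 1] = (43/45) / (7/45) = 43/7.

43/7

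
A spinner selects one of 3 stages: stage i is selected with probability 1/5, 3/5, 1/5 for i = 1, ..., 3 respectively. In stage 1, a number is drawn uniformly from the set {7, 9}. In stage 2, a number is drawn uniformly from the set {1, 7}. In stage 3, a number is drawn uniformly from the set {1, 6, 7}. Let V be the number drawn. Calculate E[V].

74/15

E[V | stage 1] = (7+9)/2 = 8.
E[V | stage 2] = (1+7)/2 = 4.
E[V | stage 3] = (1+6+7)/3 = 14/3.
By the law of total expectation,
E[V] = (1/5)·(8) + (3/5)·(4) + (1/5)·(14/3) = 74/15.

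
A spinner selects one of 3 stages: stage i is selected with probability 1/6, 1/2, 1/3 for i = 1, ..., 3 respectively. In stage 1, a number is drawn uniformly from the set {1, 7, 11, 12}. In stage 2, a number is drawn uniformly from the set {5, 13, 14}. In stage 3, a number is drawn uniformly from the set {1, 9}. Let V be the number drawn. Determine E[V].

199/24

E[V | stage 1] = (1+7+11+12)/4 = 31/4.
E[V | stage 2] = (5+13+14)/3 = 32/3.
E[V | stage 3] = (1+9)/2 = 5.
E[V] = (1/6)·(31/4) + (1/2)·(32/3) + (1/3)·(5) = 199/24.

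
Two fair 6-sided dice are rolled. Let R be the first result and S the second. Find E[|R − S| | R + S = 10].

Outcomes with R + S = 10: (4,6), (5,5), (6,4), each with probability 1/36.
E[|R − S| | R + S = 10] = (2 + 0 + 2) / 3 = 4/3.

4/3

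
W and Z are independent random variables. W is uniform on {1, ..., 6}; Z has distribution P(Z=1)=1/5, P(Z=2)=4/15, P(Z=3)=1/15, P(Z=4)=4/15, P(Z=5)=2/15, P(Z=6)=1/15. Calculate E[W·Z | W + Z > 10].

63/2

P(W + Z > 10) = 2/45.
Summing WZ·P(x,y) over outcomes with W + Z > 10 gives 7/5.
E[W·Z | W + Z > 10] = (7/5) / (2/45) = 63/2.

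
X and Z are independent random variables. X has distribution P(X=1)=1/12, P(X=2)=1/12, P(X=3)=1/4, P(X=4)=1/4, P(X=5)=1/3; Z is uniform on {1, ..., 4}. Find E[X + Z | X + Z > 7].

92/11

P(X + Z > 7) = 11/48.
Summing (X+Z)·P(x,y) over outcomes with X + Z > 7 gives 23/12.
E[X + Z | X + Z > 7] = (23/12) / (11/48) = 92/11.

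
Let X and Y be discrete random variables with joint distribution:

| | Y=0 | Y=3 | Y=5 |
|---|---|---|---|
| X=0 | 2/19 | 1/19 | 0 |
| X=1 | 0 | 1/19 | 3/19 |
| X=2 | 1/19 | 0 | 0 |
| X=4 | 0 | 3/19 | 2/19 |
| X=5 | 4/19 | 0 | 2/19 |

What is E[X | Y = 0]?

P(Y = 0) = 7/19.
Σ X·P over the event = 0·(2/19) + 2·(1/19) + 5·(4/19) = 22/19.
E[X | Y = 0] = (22/19) / (7/19) = 22/7.

22/7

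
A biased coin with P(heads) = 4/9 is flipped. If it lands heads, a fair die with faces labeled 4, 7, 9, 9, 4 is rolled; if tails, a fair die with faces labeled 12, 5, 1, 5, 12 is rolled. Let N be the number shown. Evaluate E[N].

307/45

E[N | heads] = (4+7+9+9+4)/5 = 33/5.
E[N | tails] = (12+5+1+5+12)/5 = 7.
E[N] = (4/9)·(33/5) + (5/9)·(7) = 307/45.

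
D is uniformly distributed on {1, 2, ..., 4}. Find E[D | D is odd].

2

Given D is odd, D is equally likely to be any of {1, 3}.
E[D | D is odd] = (1 + 3) / 2 = 2.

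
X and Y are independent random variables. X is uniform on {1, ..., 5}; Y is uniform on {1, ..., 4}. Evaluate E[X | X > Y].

Outcomes with X > Y: (2,1), (3,1), (3,2), (4,1), (4,2), (4,3), (5,1), (5,2), (5,3), (5,4), each with probability 1/20.
E[X | X > Y] = (2 + 3 + 3 + 4 + 4 + 4 + 5 + 5 + 5 + 5) / 10 = 4.

4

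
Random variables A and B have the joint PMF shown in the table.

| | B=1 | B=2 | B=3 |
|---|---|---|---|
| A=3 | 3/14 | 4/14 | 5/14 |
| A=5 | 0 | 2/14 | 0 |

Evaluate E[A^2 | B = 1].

P(B = 1) = 3/14.
Summing A^2·P(A=x,B=y) over the conditioning event gives 27/14.
E[A^2 | B = 1] = (27/14) / (3/14) = 9.

9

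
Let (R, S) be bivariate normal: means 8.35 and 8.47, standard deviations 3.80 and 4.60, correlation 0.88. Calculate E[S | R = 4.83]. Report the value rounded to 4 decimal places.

4.7203

The regression of S on R has slope ρ·σ_S/σ_R and passes through (μ_R, μ_S).
E[S | R=4.83] = 8.47 + (0.88)·(4.60/3.80)·(4.83 − (8.35)) = 8.47 + (1.06526)·(-3.52) = 4.7203.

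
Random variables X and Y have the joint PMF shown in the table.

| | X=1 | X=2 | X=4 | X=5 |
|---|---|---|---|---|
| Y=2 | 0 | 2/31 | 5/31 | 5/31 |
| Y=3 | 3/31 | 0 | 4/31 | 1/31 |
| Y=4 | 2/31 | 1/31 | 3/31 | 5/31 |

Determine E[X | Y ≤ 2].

P(Y ≤ 2) = 12/31.
Summing X·P(X=x,Y=y) over the conditioning event gives 49/31.
E[X | Y ≤ 2] = (49/31) / (12/31) = 49/12.

49/12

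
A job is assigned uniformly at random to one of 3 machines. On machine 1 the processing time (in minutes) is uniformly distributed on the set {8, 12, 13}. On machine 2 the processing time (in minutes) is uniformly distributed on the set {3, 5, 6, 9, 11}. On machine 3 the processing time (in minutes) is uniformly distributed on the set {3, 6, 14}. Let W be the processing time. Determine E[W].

382/45

E[W | machine 1] = (8+12+13)/3 = 11.
E[W | machine 2] = (3+5+6+9+11)/5 = 34/5.
E[W | machine 3] = (3+6+14)/3 = 23/3.
By the law of total expectation,
E[W] = (1/3)·(11) + (1/3)·(34/5) + (1/3)·(23/3) = 382/45.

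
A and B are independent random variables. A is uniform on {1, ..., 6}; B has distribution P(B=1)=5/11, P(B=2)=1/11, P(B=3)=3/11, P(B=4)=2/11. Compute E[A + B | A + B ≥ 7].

95/12

P(A + B ≥ 7) = 4/11.
Summing (A+B)·P(x,y) over outcomes with A + B ≥ 7 gives 95/33.
E[A + B | A + B ≥ 7] = (95/33) / (4/11) = 95/12.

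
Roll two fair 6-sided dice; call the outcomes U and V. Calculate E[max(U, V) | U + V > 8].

Outcomes with U + V > 8: (3,6), (4,5), (4,6), (5,4), (5,5), (5,6), (6,3), (6,4), (6,5), (6,6), each with probability 1/36.
E[max(U, V) | U + V > 8] = (6 + 5 + 6 + 5 + 5 + 6 + 6 + 6 + 6 + 6) / 10 = 57/10.

57/10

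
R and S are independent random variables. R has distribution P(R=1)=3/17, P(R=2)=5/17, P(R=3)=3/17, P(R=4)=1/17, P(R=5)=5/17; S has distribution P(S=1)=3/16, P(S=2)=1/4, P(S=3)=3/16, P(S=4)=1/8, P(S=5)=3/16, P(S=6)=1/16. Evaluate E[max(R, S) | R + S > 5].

392/81

P(R + S > 5) = 81/136.
Summing max(R,S)·P(x,y) over outcomes with R + S > 5 gives 49/17.
E[max(R, S) | R + S > 5] = (49/17) / (81/136) = 392/81.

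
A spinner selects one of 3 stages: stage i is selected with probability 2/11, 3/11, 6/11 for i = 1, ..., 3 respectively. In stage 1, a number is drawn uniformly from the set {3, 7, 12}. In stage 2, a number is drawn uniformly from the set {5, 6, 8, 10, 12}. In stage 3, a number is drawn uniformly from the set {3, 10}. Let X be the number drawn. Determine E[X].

1174/165

E[X | stage 1] = (3+7+12)/3 = 22/3.
E[X | stage 2] = (5+6+8+10+12)/5 = 41/5.
E[X | stage 3] = (3+10)/2 = 13/2.
E[X] = (2/11)·(22/3) + (3/11)·(41/5) + (6/11)·(13/2) = 1174/165.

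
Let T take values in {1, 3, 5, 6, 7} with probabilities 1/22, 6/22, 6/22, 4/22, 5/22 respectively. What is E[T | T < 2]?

P(T < 2) = 1/22.
Σ over the event: 1·1/22 = 1/22.
E[T | T < 2] = (1/22) / (1/22) = 1.

1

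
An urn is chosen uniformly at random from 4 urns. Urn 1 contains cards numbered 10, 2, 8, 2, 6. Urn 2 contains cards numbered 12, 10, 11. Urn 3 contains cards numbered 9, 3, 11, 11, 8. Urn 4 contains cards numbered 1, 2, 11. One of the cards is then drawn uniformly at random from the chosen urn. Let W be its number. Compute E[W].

E[W | urn 1] = (10+2+8+2+6)/5 = 28/5.
E[W | urn 2] = (12+10+11)/3 = 11.
E[W | urn 3] = (9+3+11+11+8)/5 = 42/5.
E[W | urn 4] = (1+2+11)/3 = 14/3.
By the law of total expectation,
E[W] = (1/4)·(28/5) + (1/4)·(11) + (1/4)·(42/5) + (1/4)·(14/3) = 89/12.

89/12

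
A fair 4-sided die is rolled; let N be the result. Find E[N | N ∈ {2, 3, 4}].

3

P(N ∈ {2, 3, 4}) = 3/4.
Σ over the event: 2·1/4 + 3·1/4 + 4·1/4 = 9/4.
E[N | N ∈ {2, 3, 4}] = (9/4) / (3/4) = 3.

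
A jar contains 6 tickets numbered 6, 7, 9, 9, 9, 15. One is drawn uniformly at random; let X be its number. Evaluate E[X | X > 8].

P(X > 8) = 2/3.
Σ over the event: 9·1/2 + 15·1/6 = 7.
E[X | X > 8] = (7) / (2/3) = 21/2.

21/2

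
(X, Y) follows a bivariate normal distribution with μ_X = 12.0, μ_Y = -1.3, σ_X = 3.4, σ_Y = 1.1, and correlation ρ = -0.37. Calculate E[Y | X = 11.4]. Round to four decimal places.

-1.2282

For a bivariate normal, E[Y | X=x] = μ_Y + ρ·(σ_Y/σ_X)·(x − μ_X).
E[Y | X=11.4] = -1.3 + (-0.37)·(1.1/3.4)·(11.4 − (12.0)) = -1.3 + (-0.11971)·(-0.6) = -1.2282.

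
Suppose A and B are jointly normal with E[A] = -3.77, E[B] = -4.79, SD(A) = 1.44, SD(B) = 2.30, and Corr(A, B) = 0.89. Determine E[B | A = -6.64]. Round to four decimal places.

The regression of B on A has slope ρ·σ_B/σ_A and passes through (μ_A, μ_B).
E[B | A=-6.64] = -4.79 + (0.89)·(2.30/1.44)·(-6.64 − (-3.77)) = -4.79 + (1.42153)·(-2.87) = -8.8698.

-8.8698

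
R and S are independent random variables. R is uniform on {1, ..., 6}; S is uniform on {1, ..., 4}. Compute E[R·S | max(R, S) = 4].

Outcomes with max(R, S) = 4: (1,4), (2,4), (3,4), (4,1), (4,2), (4,3), (4,4), each with probability 1/24.
E[R·S | max(R, S) = 4] = (4 + 8 + 12 + 4 + 8 + 12 + 16) / 7 = 64/7.

64/7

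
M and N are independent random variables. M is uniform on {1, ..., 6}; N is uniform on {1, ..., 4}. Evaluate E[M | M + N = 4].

Outcomes with M + N = 4: (1,3), (2,2), (3,1), each with probability 1/24.
E[M | M + N = 4] = (1 + 2 + 3) / 3 = 2.

2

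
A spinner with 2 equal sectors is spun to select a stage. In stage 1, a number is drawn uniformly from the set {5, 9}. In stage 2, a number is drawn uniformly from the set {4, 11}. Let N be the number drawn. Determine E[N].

E[N | stage 1] = (5+9)/2 = 7.
E[N | stage 2] = (4+11)/2 = 15/2.
By the law of total expectation,
E[N] = (1/2)·(7) + (1/2)·(15/2) = 29/4.

29/4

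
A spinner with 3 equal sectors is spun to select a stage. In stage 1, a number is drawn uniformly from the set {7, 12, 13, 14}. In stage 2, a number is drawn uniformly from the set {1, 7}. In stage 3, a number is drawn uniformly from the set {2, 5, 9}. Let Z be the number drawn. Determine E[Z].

125/18

E[Z | stage 1] = (7+12+13+14)/4 = 23/2.
E[Z | stage 2] = (1+7)/2 = 4.
E[Z | stage 3] = (2+5+9)/3 = 16/3.
By the law of total expectation,
E[Z] = (1/3)·(23/2) + (1/3)·(4) + (1/3)·(16/3) = 125/18.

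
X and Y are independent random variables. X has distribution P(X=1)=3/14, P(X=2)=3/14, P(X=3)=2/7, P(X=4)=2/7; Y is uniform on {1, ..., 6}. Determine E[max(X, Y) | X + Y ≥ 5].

P(X + Y ≥ 5) = 65/84.
Summing max(X,Y)·P(x,y) over outcomes with X + Y ≥ 5 gives 97/28.
E[max(X, Y) | X + Y ≥ 5] = (97/28) / (65/84) = 291/65.

291/65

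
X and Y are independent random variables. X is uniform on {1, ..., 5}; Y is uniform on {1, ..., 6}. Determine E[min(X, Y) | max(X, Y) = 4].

Outcomes with max(X, Y) = 4: (1,4), (2,4), (3,4), (4,1), (4,2), (4,3), (4,4), each with probability 1/30.
E[min(X, Y) | max(X, Y) = 4] = (1 + 2 + 3 + 1 + 2 + 3 + 4) / 7 = 16/7.

16/7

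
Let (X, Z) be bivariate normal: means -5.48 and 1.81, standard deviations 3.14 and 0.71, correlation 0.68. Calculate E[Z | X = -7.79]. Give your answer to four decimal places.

1.4548

The regression of Z on X has slope ρ·σ_Z/σ_X and passes through (μ_X, μ_Z).
E[Z | X=-7.79] = 1.81 + (0.68)·(0.71/3.14)·(-7.79 − (-5.48)) = 1.81 + (0.15376)·(-2.31) = 1.4548.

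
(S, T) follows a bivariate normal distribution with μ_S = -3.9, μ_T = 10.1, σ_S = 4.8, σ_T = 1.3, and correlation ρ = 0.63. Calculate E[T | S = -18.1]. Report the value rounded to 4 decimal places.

7.6771

The regression of T on S has slope ρ·σ_T/σ_S and passes through (μ_S, μ_T).
E[T | S=-18.1] = 10.1 + (0.63)·(1.3/4.8)·(-18.1 − (-3.9)) = 10.1 + (0.170625)·(-14.2) = 7.6771.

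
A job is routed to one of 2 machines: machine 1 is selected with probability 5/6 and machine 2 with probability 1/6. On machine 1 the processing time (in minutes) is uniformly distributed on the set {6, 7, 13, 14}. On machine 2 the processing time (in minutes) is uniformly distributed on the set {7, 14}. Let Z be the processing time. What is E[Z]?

E[Z | machine 1] = (6+7+13+14)/4 = 10.
E[Z | machine 2] = (7+14)/2 = 21/2.
E[Z] = (5/6)·(10) + (1/6)·(21/2) = 121/12.

121/12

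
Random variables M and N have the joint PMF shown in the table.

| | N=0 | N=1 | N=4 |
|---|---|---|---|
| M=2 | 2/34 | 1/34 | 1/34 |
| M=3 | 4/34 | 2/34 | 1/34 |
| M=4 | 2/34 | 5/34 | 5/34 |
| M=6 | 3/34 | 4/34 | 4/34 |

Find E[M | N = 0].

P(N = 0) = 11/34.
Σ M·P over the event = 2·(2/34) + 3·(4/34) + 4·(2/34) + 6·(3/34) = 21/17.
E[M | N = 0] = (21/17) / (11/34) = 42/11.

42/11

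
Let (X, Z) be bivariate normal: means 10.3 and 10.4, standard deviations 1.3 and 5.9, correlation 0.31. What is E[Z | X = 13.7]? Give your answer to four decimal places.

The regression of Z on X has slope ρ·σ_Z/σ_X and passes through (μ_X, μ_Z).
E[Z | X=13.7] = 10.4 + (0.31)·(5.9/1.3)·(13.7 − (10.3)) = 10.4 + (1.4069)·(3.4) = 15.1835.

15.1835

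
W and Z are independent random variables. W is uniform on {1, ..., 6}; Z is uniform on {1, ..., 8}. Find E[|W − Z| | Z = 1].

5/2

P(Z = 1) = 1/8.
Summing |W−Z|·P(x,y) over outcomes with Z = 1 gives 5/16.
E[|W − Z| | Z = 1] = (5/16) / (1/8) = 5/2.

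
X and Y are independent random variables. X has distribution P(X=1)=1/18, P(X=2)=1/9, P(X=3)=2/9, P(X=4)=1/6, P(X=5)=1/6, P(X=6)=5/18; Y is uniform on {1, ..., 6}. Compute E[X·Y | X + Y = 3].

P(X + Y = 3) = 1/36.
Summing XY·P(x,y) over outcomes with X + Y = 3 gives 1/18.
E[X·Y | X + Y = 3] = (1/18) / (1/36) = 2.

2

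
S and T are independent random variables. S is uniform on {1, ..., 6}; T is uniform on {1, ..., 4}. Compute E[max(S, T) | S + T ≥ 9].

17/3

P(S + T ≥ 9) = 1/8.
Summing max(S,T)·P(x,y) over outcomes with S + T ≥ 9 gives 17/24.
E[max(S, T) | S + T ≥ 9] = (17/24) / (1/8) = 17/3.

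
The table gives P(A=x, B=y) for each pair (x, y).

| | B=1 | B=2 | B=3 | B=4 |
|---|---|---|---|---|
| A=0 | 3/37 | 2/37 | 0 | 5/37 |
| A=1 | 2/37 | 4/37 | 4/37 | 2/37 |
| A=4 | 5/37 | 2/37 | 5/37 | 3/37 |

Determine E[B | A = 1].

5/2

P(A = 1) = 12/37.
Σ B·P over the event = 1·(2/37) + 2·(4/37) + 3·(4/37) + 4·(2/37) = 30/37.
E[B | A = 1] = (30/37) / (12/37) = 5/2.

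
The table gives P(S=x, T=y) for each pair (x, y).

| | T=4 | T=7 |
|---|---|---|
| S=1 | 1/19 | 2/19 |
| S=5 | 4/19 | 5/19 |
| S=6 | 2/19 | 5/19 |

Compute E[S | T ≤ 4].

P(T ≤ 4) = 7/19.
Σ S·P over the event = 1·(1/19) + 5·(4/19) + 6·(2/19) = 33/19.
E[S | T ≤ 4] = (33/19) / (7/19) = 33/7.

33/7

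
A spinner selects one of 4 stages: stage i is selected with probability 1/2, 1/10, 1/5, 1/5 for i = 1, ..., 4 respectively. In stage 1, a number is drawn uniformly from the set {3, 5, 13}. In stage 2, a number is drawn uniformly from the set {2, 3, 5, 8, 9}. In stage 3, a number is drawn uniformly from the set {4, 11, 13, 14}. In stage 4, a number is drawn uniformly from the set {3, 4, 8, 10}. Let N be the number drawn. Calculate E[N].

E[N | stage 1] = (3+5+13)/3 = 7.
E[N | stage 2] = (2+3+5+8+9)/5 = 27/5.
E[N | stage 3] = (4+11+13+14)/4 = 21/2.
E[N | stage 4] = (3+4+8+10)/4 = 25/4.
By the law of total expectation,
E[N] = (1/2)·(7) + (1/10)·(27/5) + (1/5)·(21/2) + (1/5)·(25/4) = 739/100.

739/100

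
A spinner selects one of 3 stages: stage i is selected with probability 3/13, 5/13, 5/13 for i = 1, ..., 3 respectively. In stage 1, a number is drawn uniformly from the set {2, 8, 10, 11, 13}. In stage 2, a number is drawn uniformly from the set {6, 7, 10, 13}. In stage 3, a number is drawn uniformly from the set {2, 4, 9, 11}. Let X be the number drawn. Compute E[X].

E[X | stage 1] = (2+8+10+11+13)/5 = 44/5.
E[X | stage 2] = (6+7+10+13)/4 = 9.
E[X | stage 3] = (2+4+9+11)/4 = 13/2.
E[X] = (3/13)·(44/5) + (5/13)·(9) + (5/13)·(13/2) = 1039/130.

1039/130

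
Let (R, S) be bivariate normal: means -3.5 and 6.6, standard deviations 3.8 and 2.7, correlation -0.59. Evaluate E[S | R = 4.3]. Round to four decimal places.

For a bivariate normal, E[S | R=x] = μ_S + ρ·(σ_S/σ_R)·(x − μ_R).
E[S | R=4.3] = 6.6 + (-0.59)·(2.7/3.8)·(4.3 − (-3.5)) = 6.6 + (-0.41921)·(7.8) = 3.3302.

3.3302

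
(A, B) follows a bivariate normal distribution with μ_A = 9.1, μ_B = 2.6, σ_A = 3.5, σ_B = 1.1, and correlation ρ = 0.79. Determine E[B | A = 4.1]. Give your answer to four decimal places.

For a bivariate normal, E[B | A=x] = μ_B + ρ·(σ_B/σ_A)·(x − μ_A).
E[B | A=4.1] = 2.6 + (0.79)·(1.1/3.5)·(4.1 − (9.1)) = 2.6 + (0.24829)·(-5) = 1.3586.

1.3586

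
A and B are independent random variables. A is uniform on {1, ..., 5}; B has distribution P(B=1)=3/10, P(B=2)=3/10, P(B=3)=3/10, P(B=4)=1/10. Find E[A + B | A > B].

81/14

P(A > B) = 14/25.
Summing (A+B)·P(x,y) over outcomes with A > B gives 81/25.
E[A + B | A > B] = (81/25) / (14/25) = 81/14.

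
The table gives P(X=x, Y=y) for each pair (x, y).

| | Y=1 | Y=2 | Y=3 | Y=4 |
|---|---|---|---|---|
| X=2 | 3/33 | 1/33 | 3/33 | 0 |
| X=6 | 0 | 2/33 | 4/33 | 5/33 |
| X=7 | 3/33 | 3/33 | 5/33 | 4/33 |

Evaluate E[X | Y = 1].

P(Y = 1) = 2/11.
Σ X·P over the event = 2·(3/33) + 7·(3/33) = 9/11.
E[X | Y = 1] = (9/11) / (2/11) = 9/2.

9/2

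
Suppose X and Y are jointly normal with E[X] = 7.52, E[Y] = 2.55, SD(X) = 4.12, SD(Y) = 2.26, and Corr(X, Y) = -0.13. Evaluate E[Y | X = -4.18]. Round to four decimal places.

E[Y | X=x] = μ_Y + ρ(σ_Y/σ_X)(x − μ_X) for jointly normal variables.
E[Y | X=-4.18] = 2.55 + (-0.13)·(2.26/4.12)·(-4.18 − (7.52)) = 2.55 + (-0.071311)·(-11.7) = 3.3843.

3.3843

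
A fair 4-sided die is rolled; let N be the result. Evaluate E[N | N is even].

3

Given N is even, N is equally likely to be any of {2, 4}.
E[N | N is even] = (2 + 4) / 2 = 3.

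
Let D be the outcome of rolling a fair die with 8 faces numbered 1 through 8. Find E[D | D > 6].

15/2

Given D > 6, D is equally likely to be any of {7, 8}.
E[D | D > 6] = (7 + 8) / 2 = 15/2.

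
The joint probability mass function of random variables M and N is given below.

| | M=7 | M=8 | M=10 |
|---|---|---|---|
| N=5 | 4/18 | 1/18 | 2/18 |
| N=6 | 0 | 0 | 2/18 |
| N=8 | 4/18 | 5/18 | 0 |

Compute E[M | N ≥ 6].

P(N ≥ 6) = 11/18.
Σ M·P over the event = 7·(4/18) + 8·(5/18) + 10·(2/18) = 44/9.
E[M | N ≥ 6] = (44/9) / (11/18) = 8.

8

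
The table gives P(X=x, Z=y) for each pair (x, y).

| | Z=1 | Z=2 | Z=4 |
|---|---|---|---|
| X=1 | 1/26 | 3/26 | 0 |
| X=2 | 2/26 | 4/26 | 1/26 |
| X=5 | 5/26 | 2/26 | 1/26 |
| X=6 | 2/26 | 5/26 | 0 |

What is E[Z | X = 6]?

P(X = 6) = 7/26.
Σ Z·P over the event = 1·(2/26) + 2·(5/26) = 6/13.
E[Z | X = 6] = (6/13) / (7/26) = 12/7.

12/7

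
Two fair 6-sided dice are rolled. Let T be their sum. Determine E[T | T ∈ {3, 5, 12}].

P(T ∈ {3, 5, 12}) = 7/36.
Σ over the event: 3·1/18 + 5·1/9 + 12·1/36 = 19/18.
E[T | T ∈ {3, 5, 12}] = (19/18) / (7/36) = 38/7.

38/7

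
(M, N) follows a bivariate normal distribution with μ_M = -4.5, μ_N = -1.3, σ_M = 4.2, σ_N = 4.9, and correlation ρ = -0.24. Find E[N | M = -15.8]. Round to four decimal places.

1.8640

E[N | M=x] = μ_N + ρ(σ_N/σ_M)(x − μ_M) for jointly normal variables.
E[N | M=-15.8] = -1.3 + (-0.24)·(4.9/4.2)·(-15.8 − (-4.5)) = -1.3 + (-0.28)·(-11.3) = 1.8640.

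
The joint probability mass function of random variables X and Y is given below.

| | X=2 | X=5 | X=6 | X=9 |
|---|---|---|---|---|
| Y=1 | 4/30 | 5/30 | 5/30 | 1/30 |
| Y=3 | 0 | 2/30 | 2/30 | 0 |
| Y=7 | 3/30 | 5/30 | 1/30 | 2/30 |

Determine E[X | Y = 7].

P(Y = 7) = 11/30.
Σ X·P over the event = 2·(3/30) + 5·(5/30) + 6·(1/30) + 9·(2/30) = 11/6.
E[X | Y = 7] = (11/6) / (11/30) = 5.

5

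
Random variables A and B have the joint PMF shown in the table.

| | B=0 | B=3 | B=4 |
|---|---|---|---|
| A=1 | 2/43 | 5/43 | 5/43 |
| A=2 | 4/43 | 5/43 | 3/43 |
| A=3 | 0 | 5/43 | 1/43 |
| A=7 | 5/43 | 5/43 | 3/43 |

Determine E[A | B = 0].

45/11

P(B = 0) = 11/43.
Σ A·P over the event = 1·(2/43) + 2·(4/43) + 7·(5/43) = 45/43.
E[A | B = 0] = (45/43) / (11/43) = 45/11.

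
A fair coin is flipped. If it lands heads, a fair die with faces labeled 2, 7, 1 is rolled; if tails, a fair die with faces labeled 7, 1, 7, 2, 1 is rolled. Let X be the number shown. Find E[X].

52/15

E[X | heads] = (2+7+1)/3 = 10/3.
E[X | tails] = (7+1+7+2+1)/5 = 18/5.
By the law of total expectation,
E[X] = (1/2)·(10/3) + (1/2)·(18/5) = 52/15.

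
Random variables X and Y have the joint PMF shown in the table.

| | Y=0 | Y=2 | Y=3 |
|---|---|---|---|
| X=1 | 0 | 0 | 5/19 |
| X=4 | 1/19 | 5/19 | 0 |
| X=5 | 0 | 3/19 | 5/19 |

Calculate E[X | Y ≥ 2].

P(Y ≥ 2) = 18/19.
Σ X·P over the event = 1·(5/19) + 4·(5/19) + 5·(3/19) + 5·(5/19) = 65/19.
E[X | Y ≥ 2] = (65/19) / (18/19) = 65/18.

65/18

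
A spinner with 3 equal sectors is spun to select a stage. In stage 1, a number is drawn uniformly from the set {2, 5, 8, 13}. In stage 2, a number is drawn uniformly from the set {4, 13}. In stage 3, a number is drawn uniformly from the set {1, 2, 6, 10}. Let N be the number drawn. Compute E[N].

27/4

E[N | stage 1] = (2+5+8+13)/4 = 7.
E[N | stage 2] = (4+13)/2 = 17/2.
E[N | stage 3] = (1+2+6+10)/4 = 19/4.
By the law of total expectation,
E[N] = (1/3)·(7) + (1/3)·(17/2) + (1/3)·(19/4) = 27/4.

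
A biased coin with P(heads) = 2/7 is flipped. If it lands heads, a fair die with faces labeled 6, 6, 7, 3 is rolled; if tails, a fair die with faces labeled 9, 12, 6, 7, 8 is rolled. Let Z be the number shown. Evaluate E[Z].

E[Z | heads] = (6+6+7+3)/4 = 11/2.
E[Z | tails] = (9+12+6+7+8)/5 = 42/5.
E[Z] = (2/7)·(11/2) + (5/7)·(42/5) = 53/7.

53/7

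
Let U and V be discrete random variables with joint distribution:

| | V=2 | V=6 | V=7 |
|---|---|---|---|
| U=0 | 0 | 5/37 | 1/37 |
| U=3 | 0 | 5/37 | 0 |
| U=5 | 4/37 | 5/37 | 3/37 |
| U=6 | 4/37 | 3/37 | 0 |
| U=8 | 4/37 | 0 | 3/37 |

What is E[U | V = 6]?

P(V = 6) = 18/37.
Σ U·P over the event = 0·(5/37) + 3·(5/37) + 5·(5/37) + 6·(3/37) = 58/37.
E[U | V = 6] = (58/37) / (18/37) = 29/9.

29/9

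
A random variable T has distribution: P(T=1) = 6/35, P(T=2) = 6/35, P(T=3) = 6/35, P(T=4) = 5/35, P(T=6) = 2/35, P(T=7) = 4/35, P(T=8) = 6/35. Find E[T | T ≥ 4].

108/17

P(T ≥ 4) = 17/35.
Σ over the event: 4·1/7 + 6·2/35 + 7·4/35 + 8·6/35 = 108/35.
E[T | T ≥ 4] = (108/35) / (17/35) = 108/17.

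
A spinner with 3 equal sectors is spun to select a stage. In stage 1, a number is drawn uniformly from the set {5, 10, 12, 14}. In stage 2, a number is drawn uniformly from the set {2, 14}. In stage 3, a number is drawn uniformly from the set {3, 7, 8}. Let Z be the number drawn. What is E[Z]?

E[Z | stage 1] = (5+10+12+14)/4 = 41/4.
E[Z | stage 2] = (2+14)/2 = 8.
E[Z | stage 3] = (3+7+8)/3 = 6.
By the law of total expectation,
E[Z] = (1/3)·(41/4) + (1/3)·(8) + (1/3)·(6) = 97/12.

97/12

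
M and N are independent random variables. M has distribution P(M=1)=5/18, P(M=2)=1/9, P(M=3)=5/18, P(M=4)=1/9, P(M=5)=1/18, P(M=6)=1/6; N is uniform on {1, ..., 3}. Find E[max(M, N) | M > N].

P(M > N) = 5/9.
Summing max(M,N)·P(x,y) over outcomes with M > N gives 127/54.
E[max(M, N) | M > N] = (127/54) / (5/9) = 127/30.

127/30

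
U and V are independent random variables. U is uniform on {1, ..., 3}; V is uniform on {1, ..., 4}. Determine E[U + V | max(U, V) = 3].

Outcomes with max(U, V) = 3: (1,3), (2,3), (3,1), (3,2), (3,3), each with probability 1/12.
E[U + V | max(U, V) = 3] = (4 + 5 + 4 + 5 + 6) / 5 = 24/5.

24/5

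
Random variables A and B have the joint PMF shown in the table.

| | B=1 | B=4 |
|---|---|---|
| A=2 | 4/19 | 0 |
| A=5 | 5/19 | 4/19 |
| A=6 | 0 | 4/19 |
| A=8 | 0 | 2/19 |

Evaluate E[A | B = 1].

11/3

P(B = 1) = 9/19.
Σ A·P over the event = 2·(4/19) + 5·(5/19) = 33/19.
E[A | B = 1] = (33/19) / (9/19) = 11/3.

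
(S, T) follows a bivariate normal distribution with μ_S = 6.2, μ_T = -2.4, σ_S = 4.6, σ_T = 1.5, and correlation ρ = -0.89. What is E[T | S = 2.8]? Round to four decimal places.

-1.4133

For a bivariate normal, E[T | S=x] = μ_T + ρ·(σ_T/σ_S)·(x − μ_S).
E[T | S=2.8] = -2.4 + (-0.89)·(1.5/4.6)·(2.8 − (6.2)) = -2.4 + (-0.29022)·(-3.4) = -1.4133.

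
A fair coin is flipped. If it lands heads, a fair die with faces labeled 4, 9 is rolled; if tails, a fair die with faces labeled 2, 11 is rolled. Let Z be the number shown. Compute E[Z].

E[Z | heads] = (4+9)/2 = 13/2.
E[Z | tails] = (2+11)/2 = 13/2.
E[Z] = (1/2)·(13/2) + (1/2)·(13/2) = 13/2.

13/2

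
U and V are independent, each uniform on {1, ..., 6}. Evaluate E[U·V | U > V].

P(U > V) = 5/12.
Summing UV·P(x,y) over outcomes with U > V gives 175/36.
E[U·V | U > V] = (175/36) / (5/12) = 35/3.

35/3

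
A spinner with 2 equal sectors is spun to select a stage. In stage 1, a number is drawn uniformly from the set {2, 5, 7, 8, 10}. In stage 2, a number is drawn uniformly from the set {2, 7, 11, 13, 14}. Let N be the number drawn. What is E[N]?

E[N | stage 1] = (2+5+7+8+10)/5 = 32/5.
E[N | stage 2] = (2+7+11+13+14)/5 = 47/5.
By the law of total expectation,
E[N] = (1/2)·(32/5) + (1/2)·(47/5) = 79/10.

79/10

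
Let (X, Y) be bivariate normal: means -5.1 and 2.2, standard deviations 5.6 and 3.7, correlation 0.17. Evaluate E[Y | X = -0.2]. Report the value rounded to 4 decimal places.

2.7504

E[Y | X=x] = μ_Y + ρ(σ_Y/σ_X)(x − μ_X) for jointly normal variables.
E[Y | X=-0.2] = 2.2 + (0.17)·(3.7/5.6)·(-0.2 − (-5.1)) = 2.2 + (0.11232)·(4.9) = 2.7504.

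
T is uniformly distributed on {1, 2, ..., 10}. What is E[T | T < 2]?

Given T < 2, T is equally likely to be any of {1}.
E[T | T < 2] = (1) / 1 = 1.

1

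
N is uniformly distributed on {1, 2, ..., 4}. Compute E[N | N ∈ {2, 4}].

3

P(N ∈ {2, 4}) = 1/2.
Σ over the event: 2·1/4 + 4·1/4 = 3/2.
E[N | N ∈ {2, 4}] = (3/2) / (1/2) = 3.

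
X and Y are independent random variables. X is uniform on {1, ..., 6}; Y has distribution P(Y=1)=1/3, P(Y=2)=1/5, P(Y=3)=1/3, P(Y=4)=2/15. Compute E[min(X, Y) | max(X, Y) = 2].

P(max(X, Y) = 2) = 11/90.
Summing min(X,Y)·P(x,y) over outcomes with max(X, Y) = 2 gives 7/45.
E[min(X, Y) | max(X, Y) = 2] = (7/45) / (11/90) = 14/11.

14/11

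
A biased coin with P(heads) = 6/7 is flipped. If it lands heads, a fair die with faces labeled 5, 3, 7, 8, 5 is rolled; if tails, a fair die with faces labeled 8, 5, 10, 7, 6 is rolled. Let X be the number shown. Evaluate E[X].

E[X | heads] = (5+3+7+8+5)/5 = 28/5.
E[X | tails] = (8+5+10+7+6)/5 = 36/5.
By the law of total expectation,
E[X] = (6/7)·(28/5) + (1/7)·(36/5) = 204/35.

204/35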